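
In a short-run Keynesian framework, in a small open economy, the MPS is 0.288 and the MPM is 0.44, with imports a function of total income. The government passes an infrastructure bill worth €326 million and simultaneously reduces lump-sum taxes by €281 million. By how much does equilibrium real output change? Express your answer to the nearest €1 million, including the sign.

MPC = 1 − MPS = 1 − 0.288 = 0.712.
Expenditure multiplier = 1/(1 − c + m) = 1/(1 − 0.712 + 0.44) = 1/0.728 ≈ 1.374.
ΔG contributes k·ΔG = (+€326 million) / 0.728 ≈ +€447.8 million.
ΔT of −€281 million changes first-round spending by −c·ΔT = +€200.072 million, contributing k·(−c·ΔT) = (+€200.072 million) / 0.728 ≈ +€274.8 million.
Net ΔY = k(ΔG − c·ΔT) = (+€526.072 million) / 0.728 ≈ +€723 million.

+€723 million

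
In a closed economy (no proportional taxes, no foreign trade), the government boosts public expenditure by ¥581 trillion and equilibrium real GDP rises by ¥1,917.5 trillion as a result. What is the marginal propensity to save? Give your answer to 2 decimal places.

0.30

Implied spending multiplier k = ΔY/ΔG = 1,917.5/581 ≈ 3.3003.
Since k = 1/(1 − MPC), MPC = 1 − 1/k = 1 − ΔG/ΔY = 1 − 581/1,917.5 ≈ 0.70.
MPS = 1 − MPC = 0.30.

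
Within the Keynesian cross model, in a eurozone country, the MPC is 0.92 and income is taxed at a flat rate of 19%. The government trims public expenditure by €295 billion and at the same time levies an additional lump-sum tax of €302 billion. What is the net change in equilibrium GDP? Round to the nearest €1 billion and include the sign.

Expenditure multiplier = 1/(1 − c(1−t)) = 1/(1 − 0.92×0.81) = 1/0.2548 ≈ 3.925.
ΔG contributes k·ΔG = (−€295 billion) / 0.2548 ≈ −€1,157.8 billion.
ΔT of +€302 billion changes first-round spending by −c·ΔT = −€277.84 billion, contributing k·(−c·ΔT) = (−€277.84 billion) / 0.2548 ≈ −€1,090.4 billion.
Net ΔY = k(ΔG − c·ΔT) = (−€572.84 billion) / 0.2548 ≈ −€2,248 billion.

−€2,248 billion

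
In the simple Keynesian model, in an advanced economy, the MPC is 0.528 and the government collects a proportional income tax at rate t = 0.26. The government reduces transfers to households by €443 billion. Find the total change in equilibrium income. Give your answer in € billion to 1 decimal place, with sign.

−€383.9 billion

The transfer change shifts disposable income by −€443 billion, so first-round consumption changes by c·ΔTR = 0.528 × (−€443 billion) = −€233.904 billion.
Expenditure multiplier = 1/(1 − c(1−t)) = 1/(1 − 0.528×0.74) = 1/0.60928 ≈ 1.641.
The transfer multiplier is c × k ≈ 0.867, so ΔY = k × (c·ΔTR) = (−€233.904 billion) / 0.60928 ≈ −€383.9 billion.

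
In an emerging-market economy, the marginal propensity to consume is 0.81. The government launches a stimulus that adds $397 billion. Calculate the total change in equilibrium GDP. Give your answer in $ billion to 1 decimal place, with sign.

+$2,089.5 billion

Government-spending multiplier = 1/(1 − MPC) = 1/(1 − 0.81) = 1/0.19 ≈ 5.263.
ΔY = k × ΔG = (+$397 billion) / 0.19 ≈ +$2,089.5 billion.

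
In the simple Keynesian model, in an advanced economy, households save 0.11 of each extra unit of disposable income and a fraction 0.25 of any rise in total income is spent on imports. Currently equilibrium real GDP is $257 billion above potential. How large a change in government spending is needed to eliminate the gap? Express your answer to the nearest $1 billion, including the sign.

MPC = 1 − MPS = 1 − 0.11 = 0.89.
Spending multiplier = 1/(1 − c + m) = 1/(1 − 0.89 + 0.25) = 1/0.36 ≈ 2.778.
Need ΔY = −$257 billion, so ΔG = ΔY/k = (−$257 billion) × 0.36 ≈ −$93 billion.
The government should cut government spending by $93 billion.

−$93 billion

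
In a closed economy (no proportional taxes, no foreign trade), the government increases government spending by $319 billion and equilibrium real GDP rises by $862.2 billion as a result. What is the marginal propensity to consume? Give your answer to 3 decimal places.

Implied spending multiplier k = ΔY/ΔG = 862.2/319 ≈ 2.7028.
Since k = 1/(1 − MPC), MPC = 1 − 1/k = 1 − ΔG/ΔY = 1 − 319/862.2 ≈ 0.630.

0.630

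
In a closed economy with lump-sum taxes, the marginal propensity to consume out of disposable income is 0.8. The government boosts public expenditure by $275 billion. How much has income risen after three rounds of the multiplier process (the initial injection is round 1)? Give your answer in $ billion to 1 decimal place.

$671.0 billion

Round 1 adds ΔG = $275 billion; each later round is MPC = 0.8 times the previous.
After 3 rounds: 275 + 220 + 176 = ΔG·(1 − c^3)/(1 − c) = 275 × (1 − 0.512)/0.2 = $671 billion.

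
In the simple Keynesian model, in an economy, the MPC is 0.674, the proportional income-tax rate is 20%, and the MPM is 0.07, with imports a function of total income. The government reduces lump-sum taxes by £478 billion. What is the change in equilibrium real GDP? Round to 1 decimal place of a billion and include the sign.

A lump-sum tax change of −£478 billion shifts disposable income by +£478 billion; first-round consumption changes by −c × ΔT = −0.674 × (−£478 billion) = +£322.172 billion.
Expenditure multiplier = 1/(1 − c(1−t) + m) = 1/(1 − 0.674×0.8 + 0.07) = 1/0.5308 ≈ 1.884.
The tax multiplier is −c × k ≈ −1.27, so ΔY = k × (−c·ΔT) = (+£322.172 billion) / 0.5308 ≈ +£607 billion.

+£607.0 billion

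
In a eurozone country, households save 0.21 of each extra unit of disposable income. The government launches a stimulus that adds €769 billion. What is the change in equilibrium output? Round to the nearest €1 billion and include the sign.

+€3,662 billion

MPC = 1 − MPS = 1 − 0.21 = 0.79.
Spending multiplier = 1/(1 − MPC) = 1/(1 − 0.79) = 1/0.21 ≈ 4.762.
ΔY = k × ΔG = (+€769 billion) / 0.21 ≈ +€3,662 billion.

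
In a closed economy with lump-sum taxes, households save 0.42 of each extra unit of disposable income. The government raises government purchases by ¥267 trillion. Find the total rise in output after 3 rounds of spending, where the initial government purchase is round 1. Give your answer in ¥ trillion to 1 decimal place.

MPC = 1 − MPS = 1 − 0.42 = 0.58.
Round 1 adds ΔG = ¥267 trillion; each later round is MPC = 0.58 times the previous.
After 3 rounds: 267 + 154.86 + 89.8188 = ΔG·(1 − c^3)/(1 − c) = 267 × (1 − 0.195112)/0.42 ≈ ¥511.7 trillion.

¥511.7 trillion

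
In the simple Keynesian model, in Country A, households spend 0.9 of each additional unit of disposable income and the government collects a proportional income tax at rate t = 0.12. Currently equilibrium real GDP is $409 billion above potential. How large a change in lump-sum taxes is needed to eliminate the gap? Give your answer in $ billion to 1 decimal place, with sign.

+$94.5 billion

Spending multiplier = 1/(1 − c(1−t)) = 1/(1 − 0.9×0.88) = 1/0.208 ≈ 4.808.
Tax multiplier = −c·k = −0.9/0.208 ≈ −4.327. Need ΔY = −$409 billion, so ΔT = ΔY/(−c·k) = −(−$409 billion) × 0.208 / 0.9 ≈ +$94.5 billion.
The government should raise lump-sum taxes by $94.5 billion.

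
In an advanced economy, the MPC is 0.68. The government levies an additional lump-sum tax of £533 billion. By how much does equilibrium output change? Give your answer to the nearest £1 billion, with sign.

−£1,133 billion

A lump-sum tax change of +£533 billion shifts disposable income by −£533 billion; first-round consumption changes by −c × ΔT = −0.68 × (+£533 billion) = −£362.44 billion.
Expenditure multiplier = 1/(1 − MPC) = 1/(1 − 0.68) = 1/0.32 = 3.125.
The tax multiplier is −c × k = −2.125, so ΔY = k × (−c·ΔT) = (−£362.44 billion) / 0.32 ≈ −£1,133 billion.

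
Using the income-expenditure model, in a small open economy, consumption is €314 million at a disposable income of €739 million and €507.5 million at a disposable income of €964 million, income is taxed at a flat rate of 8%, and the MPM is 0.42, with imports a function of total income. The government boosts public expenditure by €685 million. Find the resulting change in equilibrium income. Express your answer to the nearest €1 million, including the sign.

+€1,089 million

MPC = ΔC/ΔYd = (507.5 − 314)/(964 − 739) = 193.5/225 = 0.86.
Government-spending multiplier = 1/(1 − c(1−t) + m) = 1/(1 − 0.86×0.92 + 0.42) = 1/0.6288 ≈ 1.59.
ΔY = k × ΔG = (+€685 million) / 0.6288 ≈ +€1,089 million.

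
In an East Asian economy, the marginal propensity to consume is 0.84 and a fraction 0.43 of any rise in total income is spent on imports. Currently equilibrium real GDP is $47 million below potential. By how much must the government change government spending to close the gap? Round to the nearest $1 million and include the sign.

+$28 million

Spending multiplier = 1/(1 − c + m) = 1/(1 − 0.84 + 0.43) = 1/0.59 ≈ 1.695.
Need ΔY = +$47 million, so ΔG = ΔY/k = (+$47 million) × 0.59 ≈ +$28 million.
The government should increase government spending by $28 million.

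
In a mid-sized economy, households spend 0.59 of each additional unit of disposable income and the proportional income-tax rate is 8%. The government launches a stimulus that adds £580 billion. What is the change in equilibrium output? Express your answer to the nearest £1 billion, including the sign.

+£1,269 billion

Expenditure multiplier = 1/(1 − c(1−t)) = 1/(1 − 0.59×0.92) = 1/0.4572 ≈ 2.187.
ΔY = k × ΔG = (+£580 billion) / 0.4572 ≈ +£1,269 billion.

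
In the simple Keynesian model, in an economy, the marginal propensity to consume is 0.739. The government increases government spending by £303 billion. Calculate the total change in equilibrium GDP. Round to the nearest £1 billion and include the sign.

+£1,161 billion

Expenditure multiplier = 1/(1 − MPC) = 1/(1 − 0.739) = 1/0.261 ≈ 3.831.
ΔY = k × ΔG = (+£303 billion) / 0.261 ≈ +£1,161 billion.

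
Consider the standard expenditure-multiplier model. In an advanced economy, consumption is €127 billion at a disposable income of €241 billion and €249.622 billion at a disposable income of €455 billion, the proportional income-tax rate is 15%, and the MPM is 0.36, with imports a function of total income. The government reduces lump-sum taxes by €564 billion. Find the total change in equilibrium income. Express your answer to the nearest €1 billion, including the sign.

+€370 billion

MPC = ΔC/ΔYd = (249.622 − 127)/(455 − 241) = 122.622/214 = 0.573.
A lump-sum tax change of −€564 billion shifts disposable income by +€564 billion; first-round consumption changes by −c × ΔT = −0.573 × (−€564 billion) = +€323.172 billion.
Expenditure multiplier = 1/(1 − c(1−t) + m) = 1/(1 − 0.573×0.85 + 0.36) = 1/0.87295 ≈ 1.146.
The tax multiplier is −c × k ≈ −0.656, so ΔY = k × (−c·ΔT) = (+€323.172 billion) / 0.87295 ≈ +€370 billion.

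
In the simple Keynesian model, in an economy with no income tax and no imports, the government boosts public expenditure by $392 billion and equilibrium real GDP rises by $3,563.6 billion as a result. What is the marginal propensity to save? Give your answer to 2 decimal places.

0.11

Implied spending multiplier k = ΔY/ΔG = 3,563.6/392 ≈ 9.0908.
Since k = 1/(1 − MPC), MPC = 1 − 1/k = 1 − ΔG/ΔY = 1 − 392/3,563.6 ≈ 0.89.
MPS = 1 − MPC = 0.11.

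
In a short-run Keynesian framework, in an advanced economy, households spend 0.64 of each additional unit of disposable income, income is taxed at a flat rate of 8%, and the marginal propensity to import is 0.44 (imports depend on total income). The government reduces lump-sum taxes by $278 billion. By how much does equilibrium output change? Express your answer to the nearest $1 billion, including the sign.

A lump-sum tax change of −$278 billion shifts disposable income by +$278 billion; first-round consumption changes by −c × ΔT = −0.64 × (−$278 billion) = +$177.92 billion.
Expenditure multiplier = 1/(1 − c(1−t) + m) = 1/(1 − 0.64×0.92 + 0.44) = 1/0.8512 ≈ 1.175.
The tax multiplier is −c × k ≈ −0.752, so ΔY = k × (−c·ΔT) = (+$177.92 billion) / 0.8512 ≈ +$209 billion.

+$209 billion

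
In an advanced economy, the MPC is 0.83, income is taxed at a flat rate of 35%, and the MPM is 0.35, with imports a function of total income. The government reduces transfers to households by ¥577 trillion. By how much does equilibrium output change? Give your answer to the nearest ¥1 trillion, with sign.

−¥591 trillion

The transfer change shifts disposable income by −¥577 trillion, so first-round consumption changes by c·ΔTR = 0.83 × (−¥577 trillion) = −¥478.91 trillion.
Expenditure multiplier = 1/(1 − c(1−t) + m) = 1/(1 − 0.83×0.65 + 0.35) = 1/0.8105 ≈ 1.234.
The transfer multiplier is c × k ≈ 1.024, so ΔY = k × (c·ΔTR) = (−¥478.91 trillion) / 0.8105 ≈ −¥591 trillion.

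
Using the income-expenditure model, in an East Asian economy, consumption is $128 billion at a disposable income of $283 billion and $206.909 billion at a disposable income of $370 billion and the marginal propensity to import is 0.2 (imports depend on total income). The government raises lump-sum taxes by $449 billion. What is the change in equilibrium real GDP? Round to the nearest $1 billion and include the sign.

MPC = ΔC/ΔYd = (206.909 − 128)/(370 − 283) = 78.909/87 = 0.907.
A lump-sum tax change of +$449 billion shifts disposable income by −$449 billion; first-round consumption changes by −c × ΔT = −0.907 × (+$449 billion) = −$407.243 billion.
Expenditure multiplier = 1/(1 − c + m) = 1/(1 − 0.907 + 0.2) = 1/0.293 ≈ 3.413.
The tax multiplier is −c × k ≈ −3.096, so ΔY = k × (−c·ΔT) = (−$407.243 billion) / 0.293 ≈ −$1,390 billion.

−$1,390 billion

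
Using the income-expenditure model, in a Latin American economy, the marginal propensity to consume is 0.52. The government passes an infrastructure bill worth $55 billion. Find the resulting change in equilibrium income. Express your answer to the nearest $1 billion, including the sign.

+$115 billion

Spending multiplier = 1/(1 − MPC) = 1/(1 − 0.52) = 1/0.48 ≈ 2.083.
ΔY = k × ΔG = (+$55 billion) / 0.48 ≈ +$115 billion.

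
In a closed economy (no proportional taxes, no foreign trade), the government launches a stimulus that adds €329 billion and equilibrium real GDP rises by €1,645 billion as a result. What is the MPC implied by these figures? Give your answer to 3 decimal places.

Implied spending multiplier k = ΔY/ΔG = 1,645/329 = 5.
Since k = 1/(1 − MPC), MPC = 1 − 1/k = 1 − ΔG/ΔY = 1 − 329/1,645 = 0.800.

0.800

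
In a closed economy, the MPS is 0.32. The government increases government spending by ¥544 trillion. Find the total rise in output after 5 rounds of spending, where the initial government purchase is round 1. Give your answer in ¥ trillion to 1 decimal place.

¥1,452.8 trillion

MPC = 1 − MPS = 1 − 0.32 = 0.68.
Round 1 adds ΔG = ¥544 trillion; each later round is MPC = 0.68 times the previous.
After 5 rounds: 544 + 369.92 + 251.5456 + 171.051008 + 116.31468544 = ΔG·(1 − c^5)/(1 − c) = 544 × (1 − 0.1453933568)/0.32 ≈ ¥1,452.8 trillion.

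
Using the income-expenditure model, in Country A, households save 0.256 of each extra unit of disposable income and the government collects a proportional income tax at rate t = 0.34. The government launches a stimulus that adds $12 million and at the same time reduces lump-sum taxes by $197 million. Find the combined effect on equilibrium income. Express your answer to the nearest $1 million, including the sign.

+$312 million

MPC = 1 − MPS = 1 − 0.256 = 0.744.
Expenditure multiplier = 1/(1 − c(1−t)) = 1/(1 − 0.744×0.66) = 1/0.50896 ≈ 1.965.
ΔG contributes k·ΔG = (+$12 million) / 0.50896 ≈ +$23.6 million.
ΔT of −$197 million changes first-round spending by −c·ΔT = +$146.568 million, contributing k·(−c·ΔT) = (+$146.568 million) / 0.50896 ≈ +$288 million.
Net ΔY = k(ΔG − c·ΔT) = (+$158.568 million) / 0.50896 ≈ +$312 million.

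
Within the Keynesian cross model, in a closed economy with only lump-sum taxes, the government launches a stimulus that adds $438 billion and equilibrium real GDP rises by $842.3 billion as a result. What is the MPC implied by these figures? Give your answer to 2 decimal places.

0.48

Implied spending multiplier k = ΔY/ΔG = 842.3/438 ≈ 1.9231.
Since k = 1/(1 − MPC), MPC = 1 − 1/k = 1 − ΔG/ΔY = 1 − 438/842.3 ≈ 0.48.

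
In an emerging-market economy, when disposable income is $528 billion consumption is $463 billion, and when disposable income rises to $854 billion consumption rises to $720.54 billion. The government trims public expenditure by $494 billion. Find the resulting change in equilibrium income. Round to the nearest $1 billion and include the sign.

−$2,352 billion

MPC = ΔC/ΔYd = (720.54 − 463)/(854 − 528) = 257.54/326 = 0.79.
Expenditure multiplier = 1/(1 − MPC) = 1/(1 − 0.79) = 1/0.21 ≈ 4.762.
ΔY = k × ΔG = (−$494 billion) / 0.21 ≈ −$2,352 billion.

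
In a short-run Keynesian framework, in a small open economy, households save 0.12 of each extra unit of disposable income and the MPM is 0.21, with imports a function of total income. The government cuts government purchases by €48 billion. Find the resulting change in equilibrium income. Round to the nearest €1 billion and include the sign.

−€145 billion

MPC = 1 − MPS = 1 − 0.12 = 0.88.
Spending multiplier = 1/(1 − c + m) = 1/(1 − 0.88 + 0.21) = 1/0.33 ≈ 3.03.
ΔY = k × ΔG = (−€48 billion) / 0.33 ≈ −€145 billion.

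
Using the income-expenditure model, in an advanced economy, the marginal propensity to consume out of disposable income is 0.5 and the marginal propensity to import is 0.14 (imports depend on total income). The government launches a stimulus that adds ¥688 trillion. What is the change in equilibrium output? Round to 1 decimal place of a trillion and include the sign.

Expenditure multiplier = 1/(1 − c + m) = 1/(1 − 0.5 + 0.14) = 1/0.64 ≈ 1.563.
ΔY = k × ΔG = (+¥688 trillion) / 0.64 = +¥1,075 trillion.

+¥1,075.0 trillion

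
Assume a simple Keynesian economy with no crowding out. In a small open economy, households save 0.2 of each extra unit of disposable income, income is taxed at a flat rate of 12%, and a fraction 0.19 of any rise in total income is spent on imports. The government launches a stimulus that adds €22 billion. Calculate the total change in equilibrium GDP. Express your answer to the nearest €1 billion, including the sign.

MPC = 1 − MPS = 1 − 0.2 = 0.8.
Spending multiplier = 1/(1 − c(1−t) + m) = 1/(1 − 0.8×0.88 + 0.19) = 1/0.486 ≈ 2.058.
ΔY = k × ΔG = (+€22 billion) / 0.486 ≈ +€45 billion.

+€45 billion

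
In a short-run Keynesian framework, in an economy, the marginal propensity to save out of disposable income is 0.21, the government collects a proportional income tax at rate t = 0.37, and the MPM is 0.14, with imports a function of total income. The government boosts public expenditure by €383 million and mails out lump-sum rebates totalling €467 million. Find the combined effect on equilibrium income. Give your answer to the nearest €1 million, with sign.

MPC = 1 − MPS = 1 − 0.21 = 0.79.
Expenditure multiplier = 1/(1 − c(1−t) + m) = 1/(1 − 0.79×0.63 + 0.14) = 1/0.6423 ≈ 1.557.
ΔG contributes k·ΔG = (+€383 million) / 0.6423 ≈ +€596.3 million.
ΔT of −€467 million changes first-round spending by −c·ΔT = +€368.93 million, contributing k·(−c·ΔT) = (+€368.93 million) / 0.6423 ≈ +€574.4 million.
Net ΔY = k(ΔG − c·ΔT) = (+€751.93 million) / 0.6423 ≈ +€1,171 million.

+€1,171 million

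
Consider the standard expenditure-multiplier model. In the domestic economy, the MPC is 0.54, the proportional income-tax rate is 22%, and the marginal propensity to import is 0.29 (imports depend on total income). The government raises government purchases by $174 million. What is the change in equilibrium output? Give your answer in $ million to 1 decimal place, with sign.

Spending multiplier = 1/(1 − c(1−t) + m) = 1/(1 − 0.54×0.78 + 0.29) = 1/0.8688 ≈ 1.151.
ΔY = k × ΔG = (+$174 million) / 0.8688 ≈ +$200.3 million.

+$200.3 million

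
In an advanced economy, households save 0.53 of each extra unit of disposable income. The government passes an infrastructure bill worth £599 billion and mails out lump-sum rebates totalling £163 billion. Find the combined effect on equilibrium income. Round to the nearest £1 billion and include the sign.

+£1,275 billion

MPC = 1 − MPS = 1 − 0.53 = 0.47.
Expenditure multiplier = 1/(1 − MPC) = 1/(1 − 0.47) = 1/0.53 ≈ 1.887.
ΔG contributes k·ΔG = (+£599 billion) / 0.53 ≈ +£1,130.2 billion.
ΔT of −£163 billion changes first-round spending by −c·ΔT = +£76.61 billion, contributing k·(−c·ΔT) = (+£76.61 billion) / 0.53 ≈ +£144.5 billion.
Net ΔY = k(ΔG − c·ΔT) = (+£675.61 billion) / 0.53 ≈ +£1,275 billion.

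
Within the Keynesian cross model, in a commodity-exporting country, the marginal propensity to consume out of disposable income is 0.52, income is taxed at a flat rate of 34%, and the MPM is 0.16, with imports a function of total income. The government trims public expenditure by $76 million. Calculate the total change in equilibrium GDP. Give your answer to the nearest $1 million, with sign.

Government-spending multiplier = 1/(1 − c(1−t) + m) = 1/(1 − 0.52×0.66 + 0.16) = 1/0.8168 ≈ 1.224.
ΔY = k × ΔG = (−$76 million) / 0.8168 ≈ −$93 million.

−$93 million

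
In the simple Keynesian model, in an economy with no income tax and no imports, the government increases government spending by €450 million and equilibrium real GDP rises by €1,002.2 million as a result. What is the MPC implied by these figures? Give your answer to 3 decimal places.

0.551

Implied spending multiplier k = ΔY/ΔG = 1,002.2/450 ≈ 2.2271.
Since k = 1/(1 − MPC), MPC = 1 − 1/k = 1 − ΔG/ΔY = 1 − 450/1,002.2 ≈ 0.551.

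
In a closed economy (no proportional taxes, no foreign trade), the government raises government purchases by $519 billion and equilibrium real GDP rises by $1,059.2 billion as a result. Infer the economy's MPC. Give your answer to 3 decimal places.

Implied spending multiplier k = ΔY/ΔG = 1,059.2/519 ≈ 2.0408.
Since k = 1/(1 − MPC), MPC = 1 − 1/k = 1 − ΔG/ΔY = 1 − 519/1,059.2 ≈ 0.510.

0.510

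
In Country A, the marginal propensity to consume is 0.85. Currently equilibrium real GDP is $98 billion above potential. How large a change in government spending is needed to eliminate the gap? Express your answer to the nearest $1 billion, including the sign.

Spending multiplier = 1/(1 − MPC) = 1/(1 − 0.85) = 1/0.15 ≈ 6.667.
Need ΔY = −$98 billion, so ΔG = ΔY/k = (−$98 billion) × 0.15 ≈ −$15 billion.
The government should cut government spending by $15 billion.

−$15 billion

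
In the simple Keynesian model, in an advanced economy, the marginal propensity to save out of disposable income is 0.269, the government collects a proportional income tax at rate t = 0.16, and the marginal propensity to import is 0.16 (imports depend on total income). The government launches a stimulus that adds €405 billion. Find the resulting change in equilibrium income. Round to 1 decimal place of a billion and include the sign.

MPC = 1 − MPS = 1 − 0.269 = 0.731.
Spending multiplier = 1/(1 − c(1−t) + m) = 1/(1 − 0.731×0.84 + 0.16) = 1/0.54596 ≈ 1.832.
ΔY = k × ΔG = (+€405 billion) / 0.54596 ≈ +€741.8 billion.

+€741.8 billion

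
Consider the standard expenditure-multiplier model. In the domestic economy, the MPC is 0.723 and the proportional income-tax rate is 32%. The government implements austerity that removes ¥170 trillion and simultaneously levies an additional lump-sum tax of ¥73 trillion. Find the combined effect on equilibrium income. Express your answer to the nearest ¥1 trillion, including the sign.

Expenditure multiplier = 1/(1 − c(1−t)) = 1/(1 − 0.723×0.68) = 1/0.50836 ≈ 1.967.
ΔG contributes k·ΔG = (−¥170 trillion) / 0.50836 ≈ −¥334.4 trillion.
ΔT of +¥73 trillion changes first-round spending by −c·ΔT = −¥52.779 trillion, contributing k·(−c·ΔT) = (−¥52.779 trillion) / 0.50836 ≈ −¥103.8 trillion.
Net ΔY = k(ΔG − c·ΔT) = (−¥222.779 trillion) / 0.50836 ≈ −¥438 trillion.

−¥438 trillion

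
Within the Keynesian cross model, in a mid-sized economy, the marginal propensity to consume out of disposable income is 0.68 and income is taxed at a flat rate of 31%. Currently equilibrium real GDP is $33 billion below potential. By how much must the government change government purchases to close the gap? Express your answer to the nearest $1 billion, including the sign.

+$18 billion

Spending multiplier = 1/(1 − c(1−t)) = 1/(1 − 0.68×0.69) = 1/0.5308 ≈ 1.884.
Need ΔY = +$33 billion, so ΔG = ΔY/k = (+$33 billion) × 0.5308 ≈ +$18 billion.
The government should increase government purchases by $18 billion.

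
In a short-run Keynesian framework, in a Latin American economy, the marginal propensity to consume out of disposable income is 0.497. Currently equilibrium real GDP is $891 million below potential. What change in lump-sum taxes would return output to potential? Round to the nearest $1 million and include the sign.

Spending multiplier = 1/(1 − MPC) = 1/(1 − 0.497) = 1/0.503 ≈ 1.988.
Tax multiplier = −c·k = −0.497/0.503 ≈ −0.988. Need ΔY = +$891 million, so ΔT = ΔY/(−c·k) = −(+$891 million) × 0.503 / 0.497 ≈ −$902 million.
The government should cut lump-sum taxes by $902 million.

−$902 million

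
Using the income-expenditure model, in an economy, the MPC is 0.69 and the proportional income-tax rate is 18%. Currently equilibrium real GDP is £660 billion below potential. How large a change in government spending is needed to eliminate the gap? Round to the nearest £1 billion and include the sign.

Spending multiplier = 1/(1 − c(1−t)) = 1/(1 − 0.69×0.82) = 1/0.4342 ≈ 2.303.
Need ΔY = +£660 billion, so ΔG = ΔY/k = (+£660 billion) × 0.4342 ≈ +£287 billion.
The government should increase government spending by £287 billion.

+£287 billion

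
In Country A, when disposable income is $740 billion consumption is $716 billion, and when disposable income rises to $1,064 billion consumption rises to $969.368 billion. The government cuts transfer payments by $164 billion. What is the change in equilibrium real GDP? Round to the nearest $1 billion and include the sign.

−$588 billion

MPC = ΔC/ΔYd = (969.368 − 716)/(1,064 − 740) = 253.368/324 = 0.782.
The transfer change shifts disposable income by −$164 billion, so first-round consumption changes by c·ΔTR = 0.782 × (−$164 billion) = −$128.248 billion.
Expenditure multiplier = 1/(1 − MPC) = 1/(1 − 0.782) = 1/0.218 ≈ 4.587.
The transfer multiplier is c × k ≈ 3.587, so ΔY = k × (c·ΔTR) = (−$128.248 billion) / 0.218 ≈ −$588 billion.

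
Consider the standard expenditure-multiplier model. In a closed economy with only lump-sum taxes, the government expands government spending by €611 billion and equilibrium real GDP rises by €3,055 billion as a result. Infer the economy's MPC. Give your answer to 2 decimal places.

Implied spending multiplier k = ΔY/ΔG = 3,055/611 = 5.
Since k = 1/(1 − MPC), MPC = 1 − 1/k = 1 − ΔG/ΔY = 1 − 611/3,055 = 0.80.

0.80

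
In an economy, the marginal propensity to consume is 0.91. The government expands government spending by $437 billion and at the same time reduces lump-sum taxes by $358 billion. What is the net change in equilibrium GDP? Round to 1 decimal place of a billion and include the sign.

+$8,475.3 billion

Expenditure multiplier = 1/(1 − MPC) = 1/(1 − 0.91) = 1/0.09 ≈ 11.111.
ΔG contributes k·ΔG = (+$437 billion) / 0.09 ≈ +$4,855.6 billion.
ΔT of −$358 billion changes first-round spending by −c·ΔT = +$325.78 billion, contributing k·(−c·ΔT) = (+$325.78 billion) / 0.09 ≈ +$3,619.8 billion.
Net ΔY = k(ΔG − c·ΔT) = (+$762.78 billion) / 0.09 ≈ +$8,475.3 billion.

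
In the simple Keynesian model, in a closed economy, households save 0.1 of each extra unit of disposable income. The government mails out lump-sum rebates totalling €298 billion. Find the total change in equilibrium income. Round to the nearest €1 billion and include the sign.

MPC = 1 − MPS = 1 − 0.1 = 0.9.
A lump-sum tax change of −€298 billion shifts disposable income by +€298 billion; first-round consumption changes by −c × ΔT = −0.9 × (−€298 billion) = +€268.2 billion.
Expenditure multiplier = 1/(1 − MPC) = 1/(1 − 0.9) = 1/0.1 = 10.
The tax multiplier is −c × k = −9, so ΔY = k × (−c·ΔT) = (+€268.2 billion) / 0.1 = +€2,682 billion.

+€2,682 billion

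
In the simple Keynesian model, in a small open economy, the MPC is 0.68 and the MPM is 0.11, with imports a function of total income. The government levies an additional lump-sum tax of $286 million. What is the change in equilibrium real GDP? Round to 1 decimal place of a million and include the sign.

A lump-sum tax change of +$286 million shifts disposable income by −$286 million; first-round consumption changes by −c × ΔT = −0.68 × (+$286 million) = −$194.48 million.
Expenditure multiplier = 1/(1 − c + m) = 1/(1 − 0.68 + 0.11) = 1/0.43 ≈ 2.326.
The tax multiplier is −c × k ≈ −1.581, so ΔY = k × (−c·ΔT) = (−$194.48 million) / 0.43 ≈ −$452.3 million.

−$452.3 million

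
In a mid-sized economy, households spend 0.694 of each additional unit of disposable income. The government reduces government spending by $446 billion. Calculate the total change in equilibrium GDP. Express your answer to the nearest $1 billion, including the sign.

−$1,458 billion

Expenditure multiplier = 1/(1 − MPC) = 1/(1 − 0.694) = 1/0.306 ≈ 3.268.
ΔY = k × ΔG = (−$446 billion) / 0.306 ≈ −$1,458 billion.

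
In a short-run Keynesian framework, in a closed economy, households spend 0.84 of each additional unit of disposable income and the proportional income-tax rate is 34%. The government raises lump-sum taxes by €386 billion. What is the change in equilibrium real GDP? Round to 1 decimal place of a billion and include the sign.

A lump-sum tax change of +€386 billion shifts disposable income by −€386 billion; first-round consumption changes by −c × ΔT = −0.84 × (+€386 billion) = −€324.24 billion.
Expenditure multiplier = 1/(1 − c(1−t)) = 1/(1 − 0.84×0.66) = 1/0.4456 ≈ 2.244.
The tax multiplier is −c × k ≈ −1.885, so ΔY = k × (−c·ΔT) = (−€324.24 billion) / 0.4456 ≈ −€727.6 billion.

−€727.6 billion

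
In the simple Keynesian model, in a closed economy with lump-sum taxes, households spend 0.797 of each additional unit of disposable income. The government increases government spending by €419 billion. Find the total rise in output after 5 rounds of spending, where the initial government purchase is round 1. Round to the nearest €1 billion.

€1,400 billion

Round 1 adds ΔG = €419 billion; each later round is MPC = 0.797 times the previous.
After 5 rounds: 419 + 333.943 + 266.152571 + 212.123599087 + 169.062508472339 = ΔG·(1 − c^5)/(1 − c) = 419 × (1 − 0.321581907523757)/0.203 ≈ €1,400 billion.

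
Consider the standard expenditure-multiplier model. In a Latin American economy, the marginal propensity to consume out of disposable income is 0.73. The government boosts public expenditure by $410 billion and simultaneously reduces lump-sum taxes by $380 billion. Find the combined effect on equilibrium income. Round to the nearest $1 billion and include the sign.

Expenditure multiplier = 1/(1 − MPC) = 1/(1 − 0.73) = 1/0.27 ≈ 3.704.
ΔG contributes k·ΔG = (+$410 billion) / 0.27 ≈ +$1,518.5 billion.
ΔT of −$380 billion changes first-round spending by −c·ΔT = +$277.4 billion, contributing k·(−c·ΔT) = (+$277.4 billion) / 0.27 ≈ +$1,027.4 billion.
Net ΔY = k(ΔG − c·ΔT) = (+$687.4 billion) / 0.27 ≈ +$2,546 billion.

+$2,546 billion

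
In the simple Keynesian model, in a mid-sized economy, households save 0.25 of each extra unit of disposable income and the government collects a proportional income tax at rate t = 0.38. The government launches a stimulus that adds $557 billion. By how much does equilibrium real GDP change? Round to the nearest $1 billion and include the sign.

MPC = 1 − MPS = 1 − 0.25 = 0.75.
Spending multiplier = 1/(1 − c(1−t)) = 1/(1 − 0.75×0.62) = 1/0.535 ≈ 1.869.
ΔY = k × ΔG = (+$557 billion) / 0.535 ≈ +$1,041 billion.

+$1,041 billion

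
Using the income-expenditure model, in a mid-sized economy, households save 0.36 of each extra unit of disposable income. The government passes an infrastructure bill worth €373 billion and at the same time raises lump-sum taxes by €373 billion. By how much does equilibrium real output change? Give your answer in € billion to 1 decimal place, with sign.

+€373.0 billion

MPC = 1 − MPS = 1 − 0.36 = 0.64.
Expenditure multiplier = 1/(1 − MPC) = 1/(1 − 0.64) = 1/0.36 ≈ 2.778.
ΔG contributes k·ΔG = (+€373 billion) / 0.36 ≈ +€1,036.1 billion.
ΔT of +€373 billion changes first-round spending by −c·ΔT = −€238.72 billion, contributing k·(−c·ΔT) = (−€238.72 billion) / 0.36 ≈ −€663.1 billion.
With ΔG = ΔT and no other leakages, the balanced-budget multiplier is 1, so ΔY = ΔG = +€373 billion.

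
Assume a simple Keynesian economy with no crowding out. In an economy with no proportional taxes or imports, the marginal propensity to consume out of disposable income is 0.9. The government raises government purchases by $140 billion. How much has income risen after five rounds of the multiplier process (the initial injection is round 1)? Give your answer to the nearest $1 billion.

Round 1 adds ΔG = $140 billion; each later round is MPC = 0.9 times the previous.
After 5 rounds: 140 + 126 + 113.4 + 102.06 + 91.854 = ΔG·(1 − c^5)/(1 − c) = 140 × (1 − 0.59049)/0.1 ≈ $573 billion.

$573 billion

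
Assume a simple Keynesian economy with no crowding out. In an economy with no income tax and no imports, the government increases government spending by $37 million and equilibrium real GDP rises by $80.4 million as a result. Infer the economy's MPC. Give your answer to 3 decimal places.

0.540

Implied spending multiplier k = ΔY/ΔG = 80.4/37 ≈ 2.173.
Since k = 1/(1 − MPC), MPC = 1 − 1/k = 1 − ΔG/ΔY = 1 − 37/80.4 ≈ 0.540.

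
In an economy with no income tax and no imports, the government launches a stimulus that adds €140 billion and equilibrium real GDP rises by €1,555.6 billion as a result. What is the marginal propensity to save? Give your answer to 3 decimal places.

Implied spending multiplier k = ΔY/ΔG = 1,555.6/140 ≈ 11.1114.
Since k = 1/(1 − MPC), MPC = 1 − 1/k = 1 − ΔG/ΔY = 1 − 140/1,555.6 ≈ 0.910.
MPS = 1 − MPC = 0.090.

0.090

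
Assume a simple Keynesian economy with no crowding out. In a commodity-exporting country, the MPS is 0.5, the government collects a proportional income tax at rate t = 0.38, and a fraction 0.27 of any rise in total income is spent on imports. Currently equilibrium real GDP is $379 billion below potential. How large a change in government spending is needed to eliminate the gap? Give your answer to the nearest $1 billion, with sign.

MPC = 1 − MPS = 1 − 0.5 = 0.5.
Spending multiplier = 1/(1 − c(1−t) + m) = 1/(1 − 0.5×0.62 + 0.27) = 1/0.96 ≈ 1.042.
Need ΔY = +$379 billion, so ΔG = ΔY/k = (+$379 billion) × 0.96 ≈ +$364 billion.
The government should increase government spending by $364 billion.

+$364 billion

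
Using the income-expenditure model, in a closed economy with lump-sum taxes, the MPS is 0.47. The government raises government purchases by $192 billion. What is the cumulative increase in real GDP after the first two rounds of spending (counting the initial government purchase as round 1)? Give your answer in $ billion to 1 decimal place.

MPC = 1 − MPS = 1 − 0.47 = 0.53.
Round 1 adds ΔG = $192 billion; each later round is MPC = 0.53 times the previous.
After 2 rounds: 192 + 101.76 = ΔG·(1 − c^2)/(1 − c) = 192 × (1 − 0.2809)/0.47 ≈ $293.8 billion.

$293.8 billion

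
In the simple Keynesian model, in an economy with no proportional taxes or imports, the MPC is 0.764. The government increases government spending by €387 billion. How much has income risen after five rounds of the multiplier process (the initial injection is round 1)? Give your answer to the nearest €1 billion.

€1,213 billion

Round 1 adds ΔG = €387 billion; each later round is MPC = 0.764 times the previous.
After 5 rounds: 387 + 295.668 + 225.890352 + 172.580228928 + 131.851294900992 = ΔG·(1 − c^5)/(1 − c) = 387 × (1 − 0.260295579597824)/0.236 ≈ €1,213 billion.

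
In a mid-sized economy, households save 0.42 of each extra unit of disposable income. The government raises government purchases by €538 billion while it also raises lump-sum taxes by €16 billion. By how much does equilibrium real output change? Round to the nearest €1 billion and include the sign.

+€1,259 billion

MPC = 1 − MPS = 1 − 0.42 = 0.58.
Expenditure multiplier = 1/(1 − MPC) = 1/(1 − 0.58) = 1/0.42 ≈ 2.381.
ΔG contributes k·ΔG = (+€538 billion) / 0.42 ≈ +€1,281 billion.
ΔT of +€16 billion changes first-round spending by −c·ΔT = −€9.28 billion, contributing k·(−c·ΔT) = (−€9.28 billion) / 0.42 ≈ −€22.1 billion.
Net ΔY = k(ΔG − c·ΔT) = (+€528.72 billion) / 0.42 ≈ +€1,259 billion.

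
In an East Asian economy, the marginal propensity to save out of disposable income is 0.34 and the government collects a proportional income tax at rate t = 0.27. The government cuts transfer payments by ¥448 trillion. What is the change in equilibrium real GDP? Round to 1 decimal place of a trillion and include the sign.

MPC = 1 − MPS = 1 − 0.34 = 0.66.
The transfer change shifts disposable income by −¥448 trillion, so first-round consumption changes by c·ΔTR = 0.66 × (−¥448 trillion) = −¥295.68 trillion.
Expenditure multiplier = 1/(1 − c(1−t)) = 1/(1 − 0.66×0.73) = 1/0.5182 ≈ 1.93.
The transfer multiplier is c × k ≈ 1.274, so ΔY = k × (c·ΔTR) = (−¥295.68 trillion) / 0.5182 ≈ −¥570.6 trillion.

−¥570.6 trillion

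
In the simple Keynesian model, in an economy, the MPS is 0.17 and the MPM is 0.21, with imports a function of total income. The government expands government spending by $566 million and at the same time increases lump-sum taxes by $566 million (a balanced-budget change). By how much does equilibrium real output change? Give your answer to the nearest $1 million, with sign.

MPC = 1 − MPS = 1 − 0.17 = 0.83.
Expenditure multiplier = 1/(1 − c + m) = 1/(1 − 0.83 + 0.21) = 1/0.38 ≈ 2.632.
ΔG contributes k·ΔG = (+$566 million) / 0.38 ≈ +$1,489.5 million.
ΔT of +$566 million changes first-round spending by −c·ΔT = −$469.78 million, contributing k·(−c·ΔT) = (−$469.78 million) / 0.38 ≈ −$1,236.3 million.
Net ΔY = k(ΔG − c·ΔT) = (+$96.22 million) / 0.38 ≈ +$253 million.

+$253 million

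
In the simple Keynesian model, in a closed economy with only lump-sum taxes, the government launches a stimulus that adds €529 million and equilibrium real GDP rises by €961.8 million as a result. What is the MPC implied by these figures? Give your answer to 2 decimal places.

0.45

Implied spending multiplier k = ΔY/ΔG = 961.8/529 ≈ 1.8181.
Since k = 1/(1 − MPC), MPC = 1 − 1/k = 1 − ΔG/ΔY = 1 − 529/961.8 ≈ 0.45.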